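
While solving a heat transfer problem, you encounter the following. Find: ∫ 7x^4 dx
Using power rule: ∫ 7x^4 dx = 7/5 x^5 + C = (7/5)x^5 + C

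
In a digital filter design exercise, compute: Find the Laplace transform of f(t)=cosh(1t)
L{cosh(at)} = s/(s²-a²)
L{cosh(1t)} = s/(s²-1)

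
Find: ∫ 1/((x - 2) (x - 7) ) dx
Partial fractions: 1/((x-2)(x-7)) = A/(x-2)+B/(x-7)
A = -1/5, B = 1/5
∫ [-1/5· 1/(x-2)+1/5· 1/(x-7)] dx
= (1/5)[ln|x-7| - ln|x-2|]+C

Answer: (1/5)·ln|(x-7)/(x-2)|+C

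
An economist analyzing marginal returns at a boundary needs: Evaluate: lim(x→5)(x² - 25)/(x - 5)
Factor: (x² - 25)=(x-5)(x+5)
Cancel (x-5): lim(x→5) (x+5)=10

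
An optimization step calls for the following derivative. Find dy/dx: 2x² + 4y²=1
Differentiate: 4x+8y·(dy/dx)=0
dy/dx=-4x/(8y)=-(1/2)·(x/y)

Answer: dy/dx=-(1/2)·(x/y)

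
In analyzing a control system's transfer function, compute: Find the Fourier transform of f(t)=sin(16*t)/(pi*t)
sin(W * t)/(pi * t) = (W/pi) * sinc(W * t/pi) is the impulse response of the ideal low-pass filter with cutoff W (here W = 16).
Its Fourier transform is a rectangular function:
F(omega) = 1 for |omega| < 16, 0 otherwise

Answer: rect(omega/32) [i.e., 1 for |omega| < 16, 0 otherwise]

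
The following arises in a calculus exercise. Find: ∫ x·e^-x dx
Integration by parts: u = x, dv = e^-x dx
du = dx, v = -e^-x
= -x·e^-x - ∫ -e^-x dx
= -x·e^-x - e^-x+C

Answer: -e^-x(x+1)+C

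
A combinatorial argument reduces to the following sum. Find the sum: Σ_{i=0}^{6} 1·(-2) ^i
Geometric series: S = a(1 - r^n)/(1 - r)
a = 1, r = -2, n = 7
S = 1(1 + 128)/3 = 43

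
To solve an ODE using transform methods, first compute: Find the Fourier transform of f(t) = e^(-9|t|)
Using the standard pair: F{e^(-a|t|)}=2a/(a^2+omega^2)
With a=9: F(omega)=18/(81+omega^2)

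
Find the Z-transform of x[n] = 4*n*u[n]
Z{n * u[n]}=z/(z-1)^2
By linearity: Z{4 * n * u[n]}=4z/(z-1)^2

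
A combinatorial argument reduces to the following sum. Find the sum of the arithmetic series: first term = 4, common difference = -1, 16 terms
Last term: a_n = 4 + (16 - 1)·-1 = -11
Sum = n(a_1 + a_n)/2 = 16(4 + (-11))/2 = -56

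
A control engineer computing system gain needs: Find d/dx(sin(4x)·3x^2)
Product rule: (fg)' = f'g + fg'
f = sin(4x), f' = 4·cos(4x)
g = 3x^2, g' = 6x

Answer: 12·cos(4x)·x^2 + 6·sin(4x)·x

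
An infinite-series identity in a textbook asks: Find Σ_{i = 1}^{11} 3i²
= 3·n(n + 1)(2n + 1)/6 = 3·11·12·23/6 = 1518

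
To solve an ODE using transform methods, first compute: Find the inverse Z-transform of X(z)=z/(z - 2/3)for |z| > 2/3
Standard pair: z/(z-a) <-> a^n * u[n] for causal signals
With a=2/3: x[n]=(2/3)^n * u[n]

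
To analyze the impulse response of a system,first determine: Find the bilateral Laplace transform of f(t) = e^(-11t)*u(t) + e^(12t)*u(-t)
For e^(-11t) * u(t): L=1/(s + 11), Re(s) > -11
For e^(12t) * u(-t): L=-1/(s-12), Re(s) < 12
Combined: F(s)=1/(s + 11) - 1/(s-12), -11 < Re(s) < 12

Answer: 1/(s + 11) - 1/(s-12), ROC: -11 < Re(s) < 12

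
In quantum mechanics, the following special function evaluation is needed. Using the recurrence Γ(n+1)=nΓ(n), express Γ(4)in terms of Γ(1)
Γ(4) = 3Γ(3) = 3·2Γ(2) = ... = 3!·Γ(1) = 6·Γ(1)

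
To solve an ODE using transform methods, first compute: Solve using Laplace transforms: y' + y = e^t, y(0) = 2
Take L: sY - 2 + Y=1/(s-1)
Y(s + 1)=1/(s-1) + 2
Y=1/((s-1)(s + 1)) + 2/(s + 1)
Partial fractions: 1/((s-1)(s + 1))=(1/2)/(s-1) - (1/2)/(s + 1)
So Y=(1/2)/(s-1) + (3/2)/(s + 1)
Inverse Laplace transform (L^(-1){1/(s-1)}=e^t, L^(-1){1/(s + 1)}=e^(-t)):

Answer: y(t)=(1/2)·e^t + (3/2)·e^(-t)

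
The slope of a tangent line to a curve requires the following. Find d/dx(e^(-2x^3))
Chain rule: d/dx[e^u]=e^u · u' where u=-2x^3
u'=-6x^2

Answer: -6x^2·e^(-2x^3)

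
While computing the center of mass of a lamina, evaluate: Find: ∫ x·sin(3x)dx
By parts: u = x, dv = sin(3x) dx
du = dx, v = -cos(3x)/3
= -x·cos(3x)/3 + sin(3x)/3² + C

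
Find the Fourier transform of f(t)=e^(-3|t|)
Using the standard pair: F{e^(-a|t|)}=2a/(a^2+omega^2)
With a=3: F(omega)=6/(9+omega^2)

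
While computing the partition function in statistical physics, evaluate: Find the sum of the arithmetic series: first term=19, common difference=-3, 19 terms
Last term: a_n=19+(19-1)·-3=-35
Sum=n(a_1+a_n)/2=19(19+(-35))/2=-152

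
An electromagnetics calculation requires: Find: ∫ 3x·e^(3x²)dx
Let u=3x², du=6x dx
∫ (1/2)e^u du=e^u/2+C

Answer: e^(3x²)/2+C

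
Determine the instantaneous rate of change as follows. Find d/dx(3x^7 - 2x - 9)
Power rule: d/dx(ax^n)=n·a·x^(n-1)
Term by term: 21·x^6-2

Answer: 21x^6-2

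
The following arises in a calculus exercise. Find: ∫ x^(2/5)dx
Power rule: ∫ x^(2/5) dx = x^(7/5)/(7/5) + C

Answer: (5/7)·x^(7/5) + C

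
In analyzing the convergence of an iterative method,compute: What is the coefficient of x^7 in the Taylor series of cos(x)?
cos(x) has only even powers. Coefficient of x^7 = 0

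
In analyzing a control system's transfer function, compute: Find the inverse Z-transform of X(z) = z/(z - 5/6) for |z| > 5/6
Standard pair: z/(z-a) <-> a^n * u[n] for causal signals
With a=5/6: x[n]=(5/6)^n * u[n]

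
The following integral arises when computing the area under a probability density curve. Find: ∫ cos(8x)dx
Using substitution u=8x: ∫ cos(u) du/8=sin(u)/8 + C

Answer: (1/8)sin(8x) + C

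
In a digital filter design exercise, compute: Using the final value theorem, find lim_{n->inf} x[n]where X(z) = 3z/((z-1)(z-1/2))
Final value theorem: lim x[n]=lim_{z->1} (z-1) * X(z)
(z-1) * X(z)=3z/(z-1/2)
As z->1: 3/(1-1/2)=3/(1/2)=6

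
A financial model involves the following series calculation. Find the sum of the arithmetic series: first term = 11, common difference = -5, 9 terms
Last term: a_n=11 + (9 - 1)·-5=-29
Sum=n(a_1 + a_n)/2=9(11 + (-29))/2=-81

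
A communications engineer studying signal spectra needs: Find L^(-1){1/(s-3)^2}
L^(-1){1/(s-a)^n} = t^(n-1)·e^(at)/(n-1)!
Here a = 3, n = 2: t^1·e^(3t)/1

Answer: t·e^(3t)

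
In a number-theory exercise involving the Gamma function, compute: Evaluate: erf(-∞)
erf(-∞) = -1 (the error function is odd, so erf(-∞) = -erf(∞) = -1)

Answer: -1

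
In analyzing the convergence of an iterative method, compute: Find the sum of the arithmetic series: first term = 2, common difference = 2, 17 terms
Last term: a_n = 2 + (17 - 1)·2 = 34
Sum = n(a_1 + a_n)/2 = 17(2 + 34)/2 = 306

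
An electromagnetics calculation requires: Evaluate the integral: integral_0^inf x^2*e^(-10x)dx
This is a Gamma integral. Substitute u=10x (du=10 dx):
integral_0^inf x^2 * e^(-10x) dx=(1/10^3) integral_0^inf u^2 * e^(-u) du
=Gamma(3)/10^3=2!/10^3=2/1000

Answer: 1/500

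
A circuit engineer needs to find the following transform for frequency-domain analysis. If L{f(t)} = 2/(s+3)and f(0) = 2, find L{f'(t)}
L{f'(t)} = s·F(s) - f(0) = 2s/(s + 3) - 2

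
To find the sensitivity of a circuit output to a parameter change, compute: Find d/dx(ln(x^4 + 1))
Chain rule: d/dx[ln(u)]=u'/u where u=x^4+1
u'=4x^3

Answer: (4x^3)/(x^4+1)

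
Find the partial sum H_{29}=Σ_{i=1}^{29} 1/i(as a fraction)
H_29 = 1 + 1/2 + 1/3 + ... + 1/29
= 9227046511387/2329089562800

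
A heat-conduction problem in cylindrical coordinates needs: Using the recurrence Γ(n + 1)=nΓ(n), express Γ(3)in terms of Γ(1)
Γ(3) = 2Γ(2) = 2·1Γ(1) = ... = 2!·Γ(1) = 2·Γ(1)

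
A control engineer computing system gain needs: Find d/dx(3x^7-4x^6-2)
Power rule: d/dx(ax^n)=n·a·x^(n-1)
Term by term: 21·x^6-24·x^5

Answer: 21x^6-24x^5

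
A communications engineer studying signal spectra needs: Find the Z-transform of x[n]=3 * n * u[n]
Z{n*u[n]}=z/(z-1)^2
By linearity: Z{3*n*u[n]}=3z/(z-1)^2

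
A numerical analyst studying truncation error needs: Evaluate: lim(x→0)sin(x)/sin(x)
sin(u) ≈ u for small u:
sin(x)/sin(x) ≈ x/(x) = 1/1

Answer: 1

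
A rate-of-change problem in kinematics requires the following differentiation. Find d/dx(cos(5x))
Chain rule: d/dx[cos(u)] = -sin(u)·u' where u = 5x
u' = 5

Answer: -5·sin(5x)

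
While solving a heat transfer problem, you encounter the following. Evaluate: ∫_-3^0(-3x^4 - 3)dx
Step 1: Find antiderivative F(x)=(-3/5)x^5 - 3x
Step 2: F(0) - F(-3)=0 - (774/5)=-774/5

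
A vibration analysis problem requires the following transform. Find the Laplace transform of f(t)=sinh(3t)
L{sinh(at)}=a/(s²-a²)
L{sinh(3t)}=3/(s²-9)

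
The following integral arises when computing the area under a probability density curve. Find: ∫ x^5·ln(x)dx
By parts: u = ln(x), dv = x^5 dx
du = 1/x dx, v = x^6/6
= x^6·ln(x)/6 - ∫ x^5/6 dx
= x^6·ln(x)/6 - x^6/36+C

Answer: x^6(ln(x)/6-1/36)+C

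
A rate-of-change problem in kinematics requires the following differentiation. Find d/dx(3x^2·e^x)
Product rule: (fg)'=f'g + fg'
f=3x^2, f'=6x
g=e^x, g'=e^x

Answer: 6x·e^x + 3x^2·e^x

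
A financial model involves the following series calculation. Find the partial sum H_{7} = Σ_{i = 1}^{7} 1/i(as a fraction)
H_7 = 1+1/2+1/3+...+1/7
= 363/140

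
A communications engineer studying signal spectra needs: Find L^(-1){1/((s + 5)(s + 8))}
Partial fractions: 1/((s + 5)(s + 8))=A/(s + 5) + B/(s + 8)
Cover-up: A=1/(s + 8)|_{s=-5}=1/3; B=1/(s + 5)|_{s=-8}=-1/3
L^(-1)=(1/3)e^(-5t) - (1/3)e^(-8t)

Answer: (1/3)(e^(-5t) - e^(-8t))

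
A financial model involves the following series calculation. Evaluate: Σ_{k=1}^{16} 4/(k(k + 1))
Partial fractions: 4/(k(k+1)) = 4/k - 4/(k+1)
Telescoping sum: 4(1-1/17) = 4·16/17

Answer: 64/17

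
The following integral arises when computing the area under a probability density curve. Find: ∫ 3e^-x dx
Since d/dx[e^-x] = - e^-x, we get -3e^-x+C

Answer: -3e^-x+C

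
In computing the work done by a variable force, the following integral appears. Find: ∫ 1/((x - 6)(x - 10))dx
Partial fractions: 1/((x-6)(x-10))=A/(x-6) + B/(x-10)
A=-1/4, B=1/4
∫ [-1/4· 1/(x-6) + 1/4· 1/(x-10)] dx
=(1/4)[ln|x-10| - ln|x-6|] + C

Answer: (1/4)·ln|(x-10)/(x-6)| + C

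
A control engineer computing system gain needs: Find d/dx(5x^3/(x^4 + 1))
Quotient rule: (f/g)' = (f'g - fg')/g²
f = 5x^3, f' = 15x^2
g = x^4 + 1, g' = 4x^3

Answer: (15x^2·(x^4 + 1) - 20x^6)/(x^4 + 1)²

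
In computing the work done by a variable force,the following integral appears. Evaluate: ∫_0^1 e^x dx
Antiderivative: e^x
Evaluate: (e^1 - 1)

Answer: e^1 - 1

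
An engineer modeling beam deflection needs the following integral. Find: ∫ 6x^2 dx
Using power rule: ∫ 6x^2 dx=6/3 x^3 + C=2x^3 + C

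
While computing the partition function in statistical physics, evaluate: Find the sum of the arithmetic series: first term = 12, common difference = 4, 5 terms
Last term: a_n=12+(5-1)·4=28
Sum=n(a_1+a_n)/2=5(12+28)/2=100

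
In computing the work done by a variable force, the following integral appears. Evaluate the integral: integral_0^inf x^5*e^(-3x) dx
This is a Gamma integral. Substitute u=3x (du=3 dx):
integral_0^inf x^5*e^(-3x) dx=(1/3^6) integral_0^inf u^5*e^(-u) du
=Gamma(6)/3^6=5!/3^6=120/729

Answer: 40/243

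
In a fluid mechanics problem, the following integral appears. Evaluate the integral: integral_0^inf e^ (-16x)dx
integral_0^inf e^(-16x) dx = [-1/16*e^(-16x)]_0^inf
= 0 - (-1/16) = 1/16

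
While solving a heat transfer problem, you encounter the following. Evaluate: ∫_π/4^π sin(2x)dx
Antiderivative: -cos(2x)/2
Evaluate at bounds: [-cos(2·π)/2] - [-cos(2·π/4)/2]
= (-(1)+(0))/2 = -1/2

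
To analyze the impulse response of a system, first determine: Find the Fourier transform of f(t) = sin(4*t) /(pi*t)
sin(W * t)/(pi * t)=(W/pi) * sinc(W * t/pi) is the impulse response of the ideal low-pass filter with cutoff W (here W=4).
Its Fourier transform is a rectangular function:
F(omega)=1 for |omega| < 4, 0 otherwise

Answer: rect(omega/8) [i.e., 1 for |omega| < 4, 0 otherwise]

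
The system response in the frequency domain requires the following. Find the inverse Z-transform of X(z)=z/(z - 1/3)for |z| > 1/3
Standard pair: z/(z-a) <-> a^n*u[n] for causal signals
With a = 1/3: x[n] = (1/3)^n*u[n]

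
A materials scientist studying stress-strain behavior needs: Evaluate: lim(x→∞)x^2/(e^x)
Apply L'Hôpital 2 times (∞/∞ each time):
Eventually get 2!/(e^x) → 0

Answer: 0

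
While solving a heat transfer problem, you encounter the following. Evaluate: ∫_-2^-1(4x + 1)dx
Step 1: Find antiderivative F(x) = 2x^2+x
Step 2: F(-1) - F(-2) = 1 - (6) = -5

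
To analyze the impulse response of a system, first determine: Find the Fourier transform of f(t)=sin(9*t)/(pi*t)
sin(W*t)/(pi*t) = (W/pi)*sinc(W*t/pi) is the impulse response of the ideal low-pass filter with cutoff W (here W = 9).
Its Fourier transform is a rectangular function:
F(omega) = 1 for |omega| < 9, 0 otherwise

Answer: rect(omega/18) [i.e., 1 for |omega| < 9, 0 otherwise]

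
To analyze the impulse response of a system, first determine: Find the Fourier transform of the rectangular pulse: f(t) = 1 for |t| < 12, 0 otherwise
F(omega) = integral from -12 to 12 of e^(-j*omega*t) dt
= 2*sin(12*omega)/omega = 24*sinc(12*omega/pi)

Answer: 2*sin(12*omega)/omega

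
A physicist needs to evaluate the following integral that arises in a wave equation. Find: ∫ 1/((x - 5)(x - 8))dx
Partial fractions: 1/((x-5)(x-8))=A/(x-5) + B/(x-8)
A=-1/3, B=1/3
∫ [-1/3· 1/(x-5) + 1/3· 1/(x-8)] dx
=(1/3)[ln|x-8| - ln|x-5|] + C

Answer: (1/3)·ln|(x-8)/(x-5)| + C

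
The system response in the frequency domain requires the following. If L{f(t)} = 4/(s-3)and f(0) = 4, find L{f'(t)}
L{f'(t)}=s·F(s) - f(0)=4s/(s-3)-4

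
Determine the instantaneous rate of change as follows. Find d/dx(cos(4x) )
Chain rule: d/dx[cos(u)]=-sin(u)·u' where u=4x
u'=4

Answer: -4·sin(4x)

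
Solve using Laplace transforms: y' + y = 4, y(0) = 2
Take L of both sides: sY(s)-2+Y(s) = 4/s
Y(s)(s+1) = 4/s+2
Y(s) = 4/(s(s+1))+2/(s+1)
Partial fractions: 4/(s(s+1)) = 4/s - 4/(s+1)
So Y(s) = 4/s - 2/(s+1)
Inverse transform (L^(-1){1/s} = 1, L^(-1){1/(s+1)} = e^(-t)):

Answer: y(t) = 4-2·e^(-t)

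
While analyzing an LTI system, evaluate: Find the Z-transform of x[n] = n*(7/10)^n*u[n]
Using the property Z{n*a^n*u[n]}=az/(z-a)^2
With a=7/10: X(z)=(7/10)z/(z - 7/10)^2, |z| > 7/10

Answer: (7/10)z/(z - 7/10)^2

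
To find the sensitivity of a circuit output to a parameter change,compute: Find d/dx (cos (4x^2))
Chain rule: d/dx[cos(u)] = -sin(u)·u' where u = 4x^2
u' = 8x

Answer: -8x·sin(4x^2)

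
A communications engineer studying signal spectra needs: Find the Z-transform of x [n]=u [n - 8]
Using the time-shift property: Z{u[n-8]} = z^(-8) * z/(z-1)
= z^(-7)/(z-1)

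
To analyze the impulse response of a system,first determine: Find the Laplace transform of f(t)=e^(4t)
L{e^(at)} = 1/(s-a)
L{e^(4t)} = 1/(s-4)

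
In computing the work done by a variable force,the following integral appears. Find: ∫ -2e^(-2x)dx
Since d/dx[e^(-2x)]=-2e^(-2x), we get 1 e^(-2x)+C

Answer: e^(-2x)+C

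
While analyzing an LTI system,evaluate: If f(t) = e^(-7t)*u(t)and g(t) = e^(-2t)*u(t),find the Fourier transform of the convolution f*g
By the convolution theorem: F{f * g}=F(omega) * G(omega)
F(omega)=1/(7+j * omega), G(omega)=1/(2+j * omega)
F{f * g}=1/((7+j * omega)(2+j * omega))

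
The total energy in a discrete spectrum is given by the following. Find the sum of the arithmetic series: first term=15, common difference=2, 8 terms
Last term: a_n=15+(8-1)·2=29
Sum=n(a_1+a_n)/2=8(15+29)/2=176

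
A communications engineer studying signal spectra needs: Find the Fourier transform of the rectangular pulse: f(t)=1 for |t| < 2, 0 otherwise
F(omega)=integral from -2 to 2 of e^(-j * omega * t) dt
=2 * sin(2 * omega)/omega=4 * sinc(2 * omega/pi)

Answer: 2 * sin(2 * omega)/omega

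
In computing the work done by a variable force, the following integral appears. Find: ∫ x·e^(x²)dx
Let u = x², du = 2x dx
∫ (1/2)e^u du = e^u/2+C

Answer: e^(x²)/2+C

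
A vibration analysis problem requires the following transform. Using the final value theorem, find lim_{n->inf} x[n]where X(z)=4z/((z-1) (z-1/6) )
Final value theorem: lim x[n]=lim_{z->1} (z-1) * X(z)
(z-1) * X(z)=4z/(z-1/6)
As z->1: 4/(1 - 1/6)=4/(5/6)=24/5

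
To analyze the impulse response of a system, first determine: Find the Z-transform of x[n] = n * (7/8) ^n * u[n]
Using the property Z{n*a^n*u[n]} = az/(z-a)^2
With a = 7/8: X(z) = (7/8)z/(z - 7/8)^2, |z| > 7/8

Answer: (7/8)z/(z - 7/8)^2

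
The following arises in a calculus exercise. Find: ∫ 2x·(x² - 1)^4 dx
Let u = x² - 1, du = 2x dx
∫ u^4 du = u^5/5+C

Answer: (x² - 1)^5/5+C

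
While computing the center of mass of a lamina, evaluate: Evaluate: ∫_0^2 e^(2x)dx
Antiderivative: (1/2)e^(2x)
Evaluate: (1/2)(e^4 - 1)

Answer: (e^4 - 1)/2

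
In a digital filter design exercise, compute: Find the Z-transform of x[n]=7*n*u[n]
Z{n*u[n]}=z/(z-1)^2
By linearity: Z{7*n*u[n]}=7z/(z-1)^2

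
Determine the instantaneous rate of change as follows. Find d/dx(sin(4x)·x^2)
Product rule: (fg)'=f'g + fg'
f=sin(4x), f'=4·cos(4x)
g=x^2, g'=2x

Answer: 4·cos(4x)·x^2 + 2·sin(4x)·x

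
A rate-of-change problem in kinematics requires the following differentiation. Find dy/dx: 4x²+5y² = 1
Differentiate: 8x + 10y·(dy/dx) = 0
dy/dx = -8x/(10y) = -(4/5)·(x/y)

Answer: dy/dx = -(4/5)·(x/y)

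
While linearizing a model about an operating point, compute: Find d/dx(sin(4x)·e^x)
Product rule: (fg)' = f'g+fg'
f = sin(4x), f' = 4·cos(4x)
g = e^x, g' = e^x

Answer: 4·cos(4x)·e^x+sin(4x)·e^x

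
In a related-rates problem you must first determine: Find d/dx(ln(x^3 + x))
Chain rule: d/dx[ln(u)]=u'/u where u=x^3 + x
u'=3x^2 + 1

Answer: (3x^2 + 1)/(x^3 + x)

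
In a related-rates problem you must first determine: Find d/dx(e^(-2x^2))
Chain rule: d/dx[e^u] = e^u · u' where u = -2x^2
u' = -4x

Answer: -4x·e^(-2x^2)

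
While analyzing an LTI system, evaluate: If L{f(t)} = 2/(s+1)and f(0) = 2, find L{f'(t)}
L{f'(t)} = s·F(s) - f(0) = 2s/(s + 1) - 2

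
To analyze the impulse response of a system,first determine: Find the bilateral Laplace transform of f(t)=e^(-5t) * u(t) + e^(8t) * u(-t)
For e^(-5t) * u(t): L = 1/(s + 5), Re(s) > -5
For e^(8t) * u(-t): L = -1/(s-8), Re(s) < 8
Combined: F(s) = 1/(s + 5) - 1/(s-8), -5 < Re(s) < 8

Answer: 1/(s + 5) - 1/(s-8), ROC: -5 < Re(s) < 8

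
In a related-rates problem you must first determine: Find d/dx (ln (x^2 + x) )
Chain rule: d/dx[ln(u)] = u'/u where u = x^2+x
u' = 2x+1

Answer: (2x+1)/(x^2+x)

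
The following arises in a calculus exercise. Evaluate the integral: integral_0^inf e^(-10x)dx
integral_0^inf e^(-10x) dx = [-1/10*e^(-10x)]_0^inf
= 0 - (-1/10) = 1/10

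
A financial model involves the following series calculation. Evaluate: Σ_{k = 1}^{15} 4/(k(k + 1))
Partial fractions: 4/(k(k+1))=4/k - 4/(k+1)
Telescoping sum: 4(1-1/16)=4·15/16

Answer: 15/4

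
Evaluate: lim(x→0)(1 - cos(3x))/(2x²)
Using 1-cos(u) ≈ u²/2 for small u:
(1-cos(3x)) ≈ (3x)²/2=9x²/2
So limit=9/(2·2)=9/4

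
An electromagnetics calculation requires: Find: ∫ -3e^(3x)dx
Since d/dx[e^(3x)] = 3e^(3x), we get -1 e^(3x) + C

Answer: -e^(3x) + C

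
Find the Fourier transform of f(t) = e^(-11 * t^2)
The Fourier transform of a Gaussian e^(-a*t^2) is sqrt(pi/a)*e^(-omega^2/(4a)).
With a=11: F(omega)=sqrt(pi/11)*e^(-omega^2/44)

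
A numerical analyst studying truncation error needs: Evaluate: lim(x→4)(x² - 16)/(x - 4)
Factor: (x² - 16)=(x-4)(x + 4)
Cancel (x-4): lim(x→4) (x + 4)=8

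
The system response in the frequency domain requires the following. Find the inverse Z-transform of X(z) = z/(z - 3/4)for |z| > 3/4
Standard pair: z/(z-a) <-> a^n * u[n] for causal signals
With a=3/4: x[n]=(3/4)^n * u[n]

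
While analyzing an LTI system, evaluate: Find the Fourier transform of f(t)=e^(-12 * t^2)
The Fourier transform of a Gaussian e^(-a*t^2) is sqrt(pi/a)*e^(-omega^2/(4a)).
With a = 12: F(omega) = sqrt(pi/12)*e^(-omega^2/48)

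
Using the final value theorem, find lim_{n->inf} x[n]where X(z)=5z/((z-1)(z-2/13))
Final value theorem: lim x[n]=lim_{z->1} (z-1) * X(z)
(z-1) * X(z)=5z/(z-2/13)
As z->1: 5/(1-2/13)=5/(11/13)=65/11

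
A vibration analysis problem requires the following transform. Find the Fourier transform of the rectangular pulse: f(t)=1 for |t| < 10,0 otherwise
F(omega) = integral from -10 to 10 of e^(-j * omega * t) dt
= 2 * sin(10 * omega)/omega = 20 * sinc(10 * omega/pi)

Answer: 2 * sin(10 * omega)/omega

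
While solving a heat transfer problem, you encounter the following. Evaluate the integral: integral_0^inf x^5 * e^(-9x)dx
This is a Gamma integral. Substitute u = 9x (du = 9 dx):
integral_0^inf x^5*e^(-9x) dx = (1/9^6) integral_0^inf u^5*e^(-u) du
= Gamma(6)/9^6 = 5!/9^6 = 120/531441

Answer: 40/177147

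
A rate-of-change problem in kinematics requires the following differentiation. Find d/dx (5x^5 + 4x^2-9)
Power rule: d/dx(ax^n)=n·a·x^(n-1)
Term by term: 25·x^4+8·x

Answer: 25x^4+8x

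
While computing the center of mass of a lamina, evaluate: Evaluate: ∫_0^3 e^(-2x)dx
Antiderivative: (1/(-2))e^(-2x)
Evaluate: (1/(-2))(e^-6-1)

Answer: (e^-6-1)/(-2)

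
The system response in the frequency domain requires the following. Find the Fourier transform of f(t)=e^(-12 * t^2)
The Fourier transform of a Gaussian e^(-a * t^2) is sqrt(pi/a) * e^(-omega^2/(4a)).
With a = 12: F(omega) = sqrt(pi/12) * e^(-omega^2/48)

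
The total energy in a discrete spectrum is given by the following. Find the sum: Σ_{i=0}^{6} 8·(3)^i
Geometric series: S = a(1 - r^n)/(1 - r)
a = 8, r = 3, n = 7
S = 8(1-2187)/-2 = 8744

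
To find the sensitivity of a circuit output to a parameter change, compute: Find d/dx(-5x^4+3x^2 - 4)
Power rule: d/dx(ax^n) = n·a·x^(n-1)
Term by term: -20·x^3 + 6·x

Answer: -20x^3 + 6x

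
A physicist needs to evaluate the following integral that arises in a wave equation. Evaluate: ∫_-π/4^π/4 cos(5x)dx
Antiderivative: sin(5x)/5
Evaluate at bounds: [sin(5·π/4)/5] - [sin(5·-π/4)/5]
= ((-√2/2) - (√2/2))/5 = -√2/5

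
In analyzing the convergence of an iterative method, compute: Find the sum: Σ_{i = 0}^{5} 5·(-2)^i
Geometric series: S=a(1 - r^n)/(1 - r)
a=5, r=-2, n=6
S=5(1-64)/3=-105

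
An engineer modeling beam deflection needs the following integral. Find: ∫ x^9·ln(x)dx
By parts: u=ln(x), dv=x^9 dx
du=1/x dx, v=x^10/10
=x^10·ln(x)/10 - ∫ x^9/10 dx
=x^10·ln(x)/10 - x^10/100 + C

Answer: x^10(ln(x)/10 - 1/100) + C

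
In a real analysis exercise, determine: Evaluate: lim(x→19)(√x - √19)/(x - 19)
Multiply by conjugate (√x+√19)/(√x+√19):
=(x - 19)/((x - 19)(√x+√19))=1/(√x+√19)
As x → 19: 1/(2√19)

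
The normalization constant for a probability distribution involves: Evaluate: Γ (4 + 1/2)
Γ(n + 1/2)=(2n)!√π/(4^n·n!)
=40320√π/(256·24)=(105/16)·√π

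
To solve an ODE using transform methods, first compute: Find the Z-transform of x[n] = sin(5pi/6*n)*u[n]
Z{sin(w0*n)*u[n]}=z*sin(w0)/(z^2-2z*cos(w0)+1)
With w0=5pi/6: X(z)=z*sin(5pi/6)/(z^2-2z*cos(5pi/6)+1)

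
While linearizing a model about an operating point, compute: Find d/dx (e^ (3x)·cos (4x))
Product rule: (fg)' = f'g + fg'
f = e^(3x), f' = 3·e^(3x)
g = cos(4x), g' = -4·sin(4x)

Answer: 3·e^(3x)·cos(4x) - 4·e^(3x)·sin(4x)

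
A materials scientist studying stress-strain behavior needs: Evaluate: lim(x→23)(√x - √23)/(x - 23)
Multiply by conjugate (√x+√23)/(√x+√23):
=(x - 23)/((x - 23)(√x+√23))=1/(√x+√23)
As x → 23: 1/(2√23)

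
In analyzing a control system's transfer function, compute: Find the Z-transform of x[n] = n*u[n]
Standard pair: Z{n * u[n]}=z/(z-1)^2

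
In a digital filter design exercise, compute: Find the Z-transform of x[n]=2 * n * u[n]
Z{n*u[n]} = z/(z-1)^2
By linearity: Z{2*n*u[n]} = 2z/(z-1)^2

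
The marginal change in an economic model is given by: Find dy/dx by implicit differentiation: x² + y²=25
Differentiate both sides: 2x+2y·(dy/dx) = 0
Solve: dy/dx = -2x/(2y) = -x/y

Answer: dy/dx = -x/y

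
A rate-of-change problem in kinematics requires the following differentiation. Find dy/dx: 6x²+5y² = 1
Differentiate: 12x+10y·(dy/dx)=0
dy/dx=-12x/(10y)=-(6/5)·(x/y)

Answer: dy/dx=-(6/5)·(x/y)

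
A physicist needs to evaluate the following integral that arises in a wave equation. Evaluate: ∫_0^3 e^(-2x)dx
Antiderivative: (1/(-2))e^(-2x)
Evaluate: (1/(-2))(e^-6-1)

Answer: (e^-6-1)/(-2)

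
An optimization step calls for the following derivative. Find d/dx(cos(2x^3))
Chain rule: d/dx[cos(u)]=-sin(u)·u' where u=2x^3
u'=6x^2

Answer: -6x^2·sin(2x^3)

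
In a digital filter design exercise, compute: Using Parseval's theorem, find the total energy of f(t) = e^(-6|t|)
Parseval's theorem: E=integral |f(t)|^2 dt=(1/2pi) integral |F(omega)|^2 domega
E=integral_{-inf}^{inf} e^(-12|t|) dt=2 * integral_0^inf e^(-12t) dt=2/(2 * 6)=1/6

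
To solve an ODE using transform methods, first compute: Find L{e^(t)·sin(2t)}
First shifting: L{e^(at)f(t)}=F(s-a)
L{sin(2t)}=2/(s² + 4)
Shift: 2/((s-1)² + 4)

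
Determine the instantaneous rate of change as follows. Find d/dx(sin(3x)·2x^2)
Product rule: (fg)' = f'g + fg'
f = sin(3x), f' = 3·cos(3x)
g = 2x^2, g' = 4x

Answer: 6·cos(3x)·x^2 + 4·sin(3x)·x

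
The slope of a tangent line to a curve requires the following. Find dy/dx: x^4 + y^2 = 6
Differentiate: 4x^3 + 2y·(dy/dx) = 0
dy/dx = -4x^3/(2y)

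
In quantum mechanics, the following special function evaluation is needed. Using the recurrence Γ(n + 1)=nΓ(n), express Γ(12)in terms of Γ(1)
Γ(12) = 11Γ(11) = 11·10Γ(10) = ... = 11!·Γ(1) = 39916800·Γ(1)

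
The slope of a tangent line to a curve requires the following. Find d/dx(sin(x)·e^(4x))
Product rule: (fg)' = f'g + fg'
f = sin(x), f' = cos(x)
g = e^(4x), g' = 4·e^(4x)

Answer: cos(x)·e^(4x) + 4·sin(x)·e^(4x)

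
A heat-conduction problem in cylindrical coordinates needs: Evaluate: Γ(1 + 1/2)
Γ(n + 1/2)=(2n)!√π/(4^n·n!)
=2√π/(4·1)=(1/2)·√π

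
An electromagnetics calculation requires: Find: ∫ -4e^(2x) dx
Since d/dx[e^(2x)]=2e^(2x), we get -2 e^(2x)+C

Answer: -2e^(2x)+C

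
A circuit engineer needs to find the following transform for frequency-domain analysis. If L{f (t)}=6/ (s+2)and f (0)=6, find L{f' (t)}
L{f'(t)} = s·F(s) - f(0) = 6s/(s + 2) - 6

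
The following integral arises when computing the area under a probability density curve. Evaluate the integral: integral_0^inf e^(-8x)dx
integral_0^inf e^(-8x) dx = [-1/8*e^(-8x)]_0^inf
= 0 - (-1/8) = 1/8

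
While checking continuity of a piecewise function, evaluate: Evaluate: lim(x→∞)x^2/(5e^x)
Apply L'Hôpital 2 times (∞/∞ each time):
Eventually get 2!/(5e^x) → 0

Answer: 0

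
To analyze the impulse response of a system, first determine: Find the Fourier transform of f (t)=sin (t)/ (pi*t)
sin(W * t)/(pi * t) = (W/pi) * sinc(W * t/pi) is the impulse response of the ideal low-pass filter with cutoff W (here W = 1).
Its Fourier transform is a rectangular function:
F(omega) = 1 for |omega| < 1, 0 otherwise

Answer: rect(omega/2) [i.e., 1 for |omega| < 1, 0 otherwise]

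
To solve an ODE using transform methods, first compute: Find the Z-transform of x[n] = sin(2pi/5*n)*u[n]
Z{sin(w0*n)*u[n]}=z*sin(w0)/(z^2 - 2z*cos(w0) + 1)
With w0=2pi/5: X(z)=z*sin(2pi/5)/(z^2 - 2z*cos(2pi/5) + 1)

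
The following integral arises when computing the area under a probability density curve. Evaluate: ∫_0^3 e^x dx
Antiderivative: e^x
Evaluate: (e^3 - 1)

Answer: e^3 - 1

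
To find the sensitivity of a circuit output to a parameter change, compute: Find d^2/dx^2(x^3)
Apply power rule 2 times:
d^1: 3x^2
d^2: 6x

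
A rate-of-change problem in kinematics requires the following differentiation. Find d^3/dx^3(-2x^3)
Apply power rule 3 times:
d^1: -6x^2
d^2: -12x
d^3: -12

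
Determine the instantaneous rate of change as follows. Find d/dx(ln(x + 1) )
Chain rule: d/dx[ln(u)] = u'/u where u = x+1
u' = 1

Answer: (1)/(x+1)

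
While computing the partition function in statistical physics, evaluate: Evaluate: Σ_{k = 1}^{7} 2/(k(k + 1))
Partial fractions: 2/(k(k + 1))=2/k - 2/(k + 1)
Telescoping sum: 2(1 - 1/8)=2·7/8

Answer: 7/4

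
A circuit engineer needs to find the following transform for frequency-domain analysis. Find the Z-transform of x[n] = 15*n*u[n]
Z{n*u[n]}=z/(z-1)^2
By linearity: Z{15*n*u[n]}=15z/(z-1)^2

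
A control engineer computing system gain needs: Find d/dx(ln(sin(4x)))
Chain rule: d/dx[ln(u)]=u'/u where u=sin(4x)
u'=4cos(4x)

Answer: (4cos(4x))/(sin(4x))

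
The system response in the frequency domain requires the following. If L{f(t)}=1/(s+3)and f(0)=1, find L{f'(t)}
L{f'(t)} = s·F(s) - f(0) = s/(s + 3) - 1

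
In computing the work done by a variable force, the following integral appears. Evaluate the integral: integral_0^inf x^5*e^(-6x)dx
This is a Gamma integral. Substitute u = 6x (du = 6 dx):
integral_0^inf x^5*e^(-6x) dx = (1/6^6) integral_0^inf u^5*e^(-u) du
= Gamma(6)/6^6 = 5!/6^6 = 120/46656

Answer: 5/1944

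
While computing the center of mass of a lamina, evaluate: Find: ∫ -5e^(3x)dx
Since d/dx[e^(3x)]=3e^(3x), we get -5/3 e^(3x) + C

Answer: (-5/3)e^(3x) + C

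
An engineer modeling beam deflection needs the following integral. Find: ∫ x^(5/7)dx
Power rule: ∫ x^(5/7) dx = x^(12/7)/(12/7) + C

Answer: (7/12)·x^(12/7) + C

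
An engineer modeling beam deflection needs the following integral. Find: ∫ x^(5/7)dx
Power rule: ∫ x^(5/7) dx=x^(12/7)/(12/7)+C

Answer: (7/12)·x^(12/7)+C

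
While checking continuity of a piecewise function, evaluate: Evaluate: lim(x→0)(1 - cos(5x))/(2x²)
Using 1-cos(u) ≈ u²/2 for small u:
(1-cos(5x)) ≈ (5x)²/2 = 25x²/2
So limit = 25/(2·2) = 25/4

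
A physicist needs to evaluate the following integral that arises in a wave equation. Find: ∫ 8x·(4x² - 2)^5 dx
Let u=4x² - 2, du=8x dx
∫ u^5 du=u^6/6 + C

Answer: (4x² - 2)^6/6 + C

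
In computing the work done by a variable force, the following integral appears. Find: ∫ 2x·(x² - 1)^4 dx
Let u = x² - 1, du = 2x dx
∫ u^4 du = u^5/5 + C

Answer: (x² - 1)^5/5 + C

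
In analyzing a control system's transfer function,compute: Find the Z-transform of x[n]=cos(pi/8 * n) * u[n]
Z{cos(w0*n)*u[n]}=z(z - cos(w0))/(z^2-2z*cos(w0)+1)
With w0=pi/8: X(z)=z(z - cos(pi/8))/(z^2-2z*cos(pi/8)+1)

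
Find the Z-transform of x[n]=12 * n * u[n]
Z{n*u[n]} = z/(z-1)^2
By linearity: Z{12*n*u[n]} = 12z/(z-1)^2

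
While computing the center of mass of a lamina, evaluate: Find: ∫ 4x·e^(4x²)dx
Let u = 4x², du = 8x dx
∫ (1/2)e^u du = e^u/2 + C

Answer: e^(4x²)/2 + C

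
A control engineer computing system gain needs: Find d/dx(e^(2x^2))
Chain rule: d/dx[e^u] = e^u · u' where u = 2x^2
u' = 4x

Answer: 4x·e^(2x^2)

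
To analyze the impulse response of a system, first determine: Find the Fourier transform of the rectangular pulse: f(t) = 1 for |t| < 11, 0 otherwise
F(omega) = integral from -11 to 11 of e^(-j * omega * t) dt
= 2 * sin(11 * omega)/omega = 22 * sinc(11 * omega/pi)

Answer: 2 * sin(11 * omega)/omega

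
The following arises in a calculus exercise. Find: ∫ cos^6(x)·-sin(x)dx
Let u=cos(x), du=-sin(x) dx
∫ u^6 du=u^7/7+C

Answer: cos^7(x)/7+C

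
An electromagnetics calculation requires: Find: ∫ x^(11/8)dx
Power rule: ∫ x^(11/8) dx=x^(19/8)/(19/8)+C

Answer: (8/19)·x^(19/8)+C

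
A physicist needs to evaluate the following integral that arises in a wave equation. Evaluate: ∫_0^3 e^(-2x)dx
Antiderivative: (1/(-2))e^(-2x)
Evaluate: (1/(-2))(e^-6-1)

Answer: (e^-6-1)/(-2)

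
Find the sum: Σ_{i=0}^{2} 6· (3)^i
Geometric series: S = a(1 - r^n)/(1 - r)
a = 6, r = 3, n = 3
S = 6(1-27)/-2 = 78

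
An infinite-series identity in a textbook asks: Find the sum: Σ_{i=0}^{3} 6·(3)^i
Geometric series: S=a(1 - r^n)/(1 - r)
a=6, r=3, n=4
S=6(1 - 81)/-2=240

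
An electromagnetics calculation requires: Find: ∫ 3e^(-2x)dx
Since d/dx[e^(-2x)] = -2e^(-2x), we get -3/2 e^(-2x) + C

Answer: (-3/2)e^(-2x) + C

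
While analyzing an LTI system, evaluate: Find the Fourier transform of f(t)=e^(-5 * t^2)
The Fourier transform of a Gaussian e^(-a*t^2) is sqrt(pi/a)*e^(-omega^2/(4a)).
With a = 5: F(omega) = sqrt(pi/5)*e^(-omega^2/20)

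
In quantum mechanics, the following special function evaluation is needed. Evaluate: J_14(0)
J_n(0) = 0 for all n > 0 (Bessel function of first kind)
J_14(0) = 0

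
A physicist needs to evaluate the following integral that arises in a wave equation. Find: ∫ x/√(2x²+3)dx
Let u = 2x²+3, du = 4x dx
∫ (1/4)·u^(-1/2) du = √u/2+C

Answer: √(2x²+3)/2+C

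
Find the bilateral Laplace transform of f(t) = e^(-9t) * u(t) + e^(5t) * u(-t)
For e^(-9t) * u(t): L = 1/(s+9), Re(s) > -9
For e^(5t) * u(-t): L = -1/(s-5), Re(s) < 5
Combined: F(s) = 1/(s+9)-1/(s-5), -9 < Re(s) < 5

Answer: 1/(s+9)-1/(s-5), ROC: -9 < Re(s) < 5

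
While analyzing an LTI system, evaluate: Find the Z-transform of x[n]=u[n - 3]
Using the time-shift property: Z{u[n-3]} = z^(-3)*z/(z-1)
= z^(-2)/(z-1)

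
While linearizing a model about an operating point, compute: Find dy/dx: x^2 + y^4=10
Differentiate: 2x + 4y^3·(dy/dx) = 0
dy/dx = -2x/(4y^3)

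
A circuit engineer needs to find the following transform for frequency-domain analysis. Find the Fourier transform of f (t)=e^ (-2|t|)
Using the standard pair: F{e^(-a|t|)}=2a/(a^2+omega^2)
With a=2: F(omega)=4/(4+omega^2)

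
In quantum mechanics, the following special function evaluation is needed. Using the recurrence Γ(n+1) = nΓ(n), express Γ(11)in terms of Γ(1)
Γ(11)=10Γ(10)=10·9Γ(9)=...=10!·Γ(1)=3628800·Γ(1)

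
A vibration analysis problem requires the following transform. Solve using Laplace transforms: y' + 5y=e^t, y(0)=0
Take L: sY - 0 + 5Y=1/(s-1)
Y(s + 5)=1/(s-1) + 0
Y=1/((s-1)(s + 5)) + 0/(s + 5)
Partial fractions: 1/((s-1)(s + 5))=(1/6)/(s-1) - (1/6)/(s + 5)
So Y=(1/6)/(s-1) - (1/6)/(s + 5)
Inverse Laplace transform (L^(-1){1/(s-1)}=e^t, L^(-1){1/(s + 5)}=e^(-5t)):

Answer: y(t)=(1/6)·e^t - (1/6)·e^(-5t)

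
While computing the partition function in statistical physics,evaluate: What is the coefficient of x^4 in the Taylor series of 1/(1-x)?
1/(1-x) = Σ x^n for |x|<1
All coefficients are 1

Answer: 1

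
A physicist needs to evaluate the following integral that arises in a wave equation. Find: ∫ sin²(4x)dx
Using identity sin²(u) = (1 - cos(2u))/2:
∫ (1 - cos(8x))/2 dx = x/2 - sin(8x)/16 + C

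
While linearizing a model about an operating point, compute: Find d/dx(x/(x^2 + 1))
Quotient rule: (f/g)'=(f'g - fg')/g²
f=x, f'=1
g=x^2 + 1, g'=2x

Answer: (1·(x^2 + 1) - 2x^2)/(x^2 + 1)²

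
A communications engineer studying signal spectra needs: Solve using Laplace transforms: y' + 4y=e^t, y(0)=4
Take L: sY - 4 + 4Y=1/(s-1)
Y(s + 4)=1/(s-1) + 4
Y=1/((s-1)(s + 4)) + 4/(s + 4)
Partial fractions: 1/((s-1)(s + 4))=(1/5)/(s-1) - (1/5)/(s + 4)
So Y=(1/5)/(s-1) + (19/5)/(s + 4)
Inverse Laplace transform (L^(-1){1/(s-1)}=e^t, L^(-1){1/(s + 4)}=e^(-4t)):

Answer: y(t)=(1/5)·e^t + (19/5)·e^(-4t)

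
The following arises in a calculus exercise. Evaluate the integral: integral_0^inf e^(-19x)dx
integral_0^inf e^(-19x) dx=[-1/19*e^(-19x)]_0^inf
=0 - (-1/19)=1/19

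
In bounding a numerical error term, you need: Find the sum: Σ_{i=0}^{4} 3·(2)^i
Geometric series: S=a(1 - r^n)/(1 - r)
a=3, r=2, n=5
S=3(1 - 32)/-1=93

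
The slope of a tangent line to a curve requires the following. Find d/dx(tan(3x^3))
Chain rule: d/dx[tan(u)] = sec²(u)·u' where u = 3x^3
u' = 9x^2

Answer: 9x^2·sec²(3x^3)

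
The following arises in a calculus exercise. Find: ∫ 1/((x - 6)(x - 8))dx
Partial fractions: 1/((x-6)(x-8)) = A/(x-6) + B/(x-8)
A = -1/2, B = 1/2
∫ [-1/2· 1/(x-6) + 1/2· 1/(x-8)] dx
= (1/2)[ln|x-8| - ln|x-6|] + C

Answer: (1/2)·ln|(x-8)/(x-6)| + C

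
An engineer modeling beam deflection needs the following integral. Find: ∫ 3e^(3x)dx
Since d/dx[e^(3x)]=3e^(3x), we get 1 e^(3x)+C

Answer: e^(3x)+C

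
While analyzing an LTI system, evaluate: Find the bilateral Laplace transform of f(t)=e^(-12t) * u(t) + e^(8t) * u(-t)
For e^(-12t) * u(t): L=1/(s + 12), Re(s) > -12
For e^(8t) * u(-t): L=-1/(s-8), Re(s) < 8
Combined: F(s)=1/(s + 12) - 1/(s-8), -12 < Re(s) < 8

Answer: 1/(s + 12) - 1/(s-8), ROC: -12 < Re(s) < 8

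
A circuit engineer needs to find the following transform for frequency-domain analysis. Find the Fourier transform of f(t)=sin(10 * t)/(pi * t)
sin(W * t)/(pi * t) = (W/pi) * sinc(W * t/pi) is the impulse response of the ideal low-pass filter with cutoff W (here W = 10).
Its Fourier transform is a rectangular function:
F(omega) = 1 for |omega| < 10, 0 otherwise

Answer: rect(omega/20) [i.e., 1 for |omega| < 10, 0 otherwise]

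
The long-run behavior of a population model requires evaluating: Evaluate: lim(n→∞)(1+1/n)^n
This is the definition of e^1: lim(1+1/n)^n = e^1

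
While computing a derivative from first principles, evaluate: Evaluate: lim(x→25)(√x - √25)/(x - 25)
Multiply by conjugate (√x+√25)/(√x+√25):
= (x - 25)/((x - 25)(√x+√25)) = 1/(√x+√25)
As x → 25: 1/(2√25)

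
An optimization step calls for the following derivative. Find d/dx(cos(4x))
Chain rule: d/dx[cos(u)]=-sin(u)·u' where u=4x
u'=4

Answer: -4·sin(4x)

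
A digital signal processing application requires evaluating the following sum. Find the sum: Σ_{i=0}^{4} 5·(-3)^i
Geometric series: S = a(1 - r^n)/(1 - r)
a = 5, r = -3, n = 5
S = 5(1+243)/4 = 305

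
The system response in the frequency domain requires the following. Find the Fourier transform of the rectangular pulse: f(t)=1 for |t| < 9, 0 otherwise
F(omega)=integral from -9 to 9 of e^(-j * omega * t) dt
=2 * sin(9 * omega)/omega=18 * sinc(9 * omega/pi)

Answer: 2 * sin(9 * omega)/omega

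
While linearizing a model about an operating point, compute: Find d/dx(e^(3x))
Chain rule: d/dx[e^u] = e^u · u' where u = 3x
u' = 3

Answer: 3·e^(3x)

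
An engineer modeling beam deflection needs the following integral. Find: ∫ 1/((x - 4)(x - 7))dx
Partial fractions: 1/((x-4)(x-7)) = A/(x-4) + B/(x-7)
A = -1/3, B = 1/3
∫ [-1/3· 1/(x-4) + 1/3· 1/(x-7)] dx
= (1/3)[ln|x-7| - ln|x-4|] + C

Answer: (1/3)·ln|(x-7)/(x-4)| + C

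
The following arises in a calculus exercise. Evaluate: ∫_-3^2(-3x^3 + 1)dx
Step 1: Find antiderivative F(x)=(-3/4)x^4 + x
Step 2: F(2) - F(-3)=-10 - (-255/4)=215/4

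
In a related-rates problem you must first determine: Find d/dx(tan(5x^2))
Chain rule: d/dx[tan(u)] = sec²(u)·u' where u = 5x^2
u' = 10x

Answer: 10x·sec²(5x^2)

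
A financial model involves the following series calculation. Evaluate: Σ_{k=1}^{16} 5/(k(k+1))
Partial fractions: 5/(k(k+1))=5/k - 5/(k+1)
Telescoping sum: 5(1-1/17)=5·16/17

Answer: 80/17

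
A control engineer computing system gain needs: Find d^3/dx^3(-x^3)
Apply power rule 3 times:
d^1: -3x^2
d^2: -6x
d^3: -6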